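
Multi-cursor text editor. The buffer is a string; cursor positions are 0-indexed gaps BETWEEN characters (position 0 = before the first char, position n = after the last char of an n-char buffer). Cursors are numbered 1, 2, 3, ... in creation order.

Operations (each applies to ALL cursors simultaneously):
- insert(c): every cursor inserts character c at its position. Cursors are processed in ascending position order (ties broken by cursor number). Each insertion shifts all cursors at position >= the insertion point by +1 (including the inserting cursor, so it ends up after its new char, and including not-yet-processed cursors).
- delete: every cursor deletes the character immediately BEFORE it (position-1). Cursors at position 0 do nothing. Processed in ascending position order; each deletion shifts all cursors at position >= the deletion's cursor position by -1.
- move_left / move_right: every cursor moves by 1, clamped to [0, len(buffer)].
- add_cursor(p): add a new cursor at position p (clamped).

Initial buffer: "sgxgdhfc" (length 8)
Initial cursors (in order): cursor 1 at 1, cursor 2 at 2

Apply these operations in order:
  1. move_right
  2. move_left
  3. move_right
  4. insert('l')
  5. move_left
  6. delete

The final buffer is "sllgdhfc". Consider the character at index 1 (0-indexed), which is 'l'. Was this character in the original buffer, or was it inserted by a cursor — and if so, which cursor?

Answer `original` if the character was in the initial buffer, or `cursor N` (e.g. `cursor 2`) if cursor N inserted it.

After op 1 (move_right): buffer="sgxgdhfc" (len 8), cursors c1@2 c2@3, authorship ........
After op 2 (move_left): buffer="sgxgdhfc" (len 8), cursors c1@1 c2@2, authorship ........
After op 3 (move_right): buffer="sgxgdhfc" (len 8), cursors c1@2 c2@3, authorship ........
After op 4 (insert('l')): buffer="sglxlgdhfc" (len 10), cursors c1@3 c2@5, authorship ..1.2.....
After op 5 (move_left): buffer="sglxlgdhfc" (len 10), cursors c1@2 c2@4, authorship ..1.2.....
After op 6 (delete): buffer="sllgdhfc" (len 8), cursors c1@1 c2@2, authorship .12.....
Authorship (.=original, N=cursor N): . 1 2 . . . . .
Index 1: author = 1

Answer: cursor 1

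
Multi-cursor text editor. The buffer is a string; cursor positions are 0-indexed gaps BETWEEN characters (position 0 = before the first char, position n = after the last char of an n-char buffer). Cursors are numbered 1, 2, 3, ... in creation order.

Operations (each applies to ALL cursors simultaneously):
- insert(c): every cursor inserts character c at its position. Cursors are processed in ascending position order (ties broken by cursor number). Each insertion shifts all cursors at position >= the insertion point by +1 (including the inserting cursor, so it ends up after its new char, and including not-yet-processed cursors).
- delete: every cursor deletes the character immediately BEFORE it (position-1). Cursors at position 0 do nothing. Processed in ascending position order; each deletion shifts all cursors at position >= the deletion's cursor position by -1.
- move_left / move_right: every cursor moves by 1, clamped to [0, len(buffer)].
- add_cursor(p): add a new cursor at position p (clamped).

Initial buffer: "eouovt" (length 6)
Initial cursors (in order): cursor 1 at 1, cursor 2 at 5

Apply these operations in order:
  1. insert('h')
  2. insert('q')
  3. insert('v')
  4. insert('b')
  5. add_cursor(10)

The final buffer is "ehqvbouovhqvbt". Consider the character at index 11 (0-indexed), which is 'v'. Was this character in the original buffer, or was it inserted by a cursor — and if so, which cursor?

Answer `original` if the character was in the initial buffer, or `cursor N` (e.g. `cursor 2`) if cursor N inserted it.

Answer: cursor 2

Derivation:
After op 1 (insert('h')): buffer="ehouovht" (len 8), cursors c1@2 c2@7, authorship .1....2.
After op 2 (insert('q')): buffer="ehqouovhqt" (len 10), cursors c1@3 c2@9, authorship .11....22.
After op 3 (insert('v')): buffer="ehqvouovhqvt" (len 12), cursors c1@4 c2@11, authorship .111....222.
After op 4 (insert('b')): buffer="ehqvbouovhqvbt" (len 14), cursors c1@5 c2@13, authorship .1111....2222.
After op 5 (add_cursor(10)): buffer="ehqvbouovhqvbt" (len 14), cursors c1@5 c3@10 c2@13, authorship .1111....2222.
Authorship (.=original, N=cursor N): . 1 1 1 1 . . . . 2 2 2 2 .
Index 11: author = 2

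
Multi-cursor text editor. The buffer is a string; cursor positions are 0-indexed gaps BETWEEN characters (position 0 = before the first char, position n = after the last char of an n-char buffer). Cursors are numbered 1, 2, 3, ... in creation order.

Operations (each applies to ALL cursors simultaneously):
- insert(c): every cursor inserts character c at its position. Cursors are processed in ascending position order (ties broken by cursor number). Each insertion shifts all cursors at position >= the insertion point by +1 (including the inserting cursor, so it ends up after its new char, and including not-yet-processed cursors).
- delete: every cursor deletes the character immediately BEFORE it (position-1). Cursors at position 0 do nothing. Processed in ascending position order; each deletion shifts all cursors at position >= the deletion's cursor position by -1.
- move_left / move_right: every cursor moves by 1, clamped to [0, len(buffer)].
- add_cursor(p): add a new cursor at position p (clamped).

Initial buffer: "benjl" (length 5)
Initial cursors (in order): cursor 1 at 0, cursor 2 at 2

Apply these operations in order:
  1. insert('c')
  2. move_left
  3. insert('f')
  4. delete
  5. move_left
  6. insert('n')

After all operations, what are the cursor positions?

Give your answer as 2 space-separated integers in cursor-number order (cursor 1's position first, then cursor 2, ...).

Answer: 1 4

Derivation:
After op 1 (insert('c')): buffer="cbecnjl" (len 7), cursors c1@1 c2@4, authorship 1..2...
After op 2 (move_left): buffer="cbecnjl" (len 7), cursors c1@0 c2@3, authorship 1..2...
After op 3 (insert('f')): buffer="fcbefcnjl" (len 9), cursors c1@1 c2@5, authorship 11..22...
After op 4 (delete): buffer="cbecnjl" (len 7), cursors c1@0 c2@3, authorship 1..2...
After op 5 (move_left): buffer="cbecnjl" (len 7), cursors c1@0 c2@2, authorship 1..2...
After op 6 (insert('n')): buffer="ncbnecnjl" (len 9), cursors c1@1 c2@4, authorship 11.2.2...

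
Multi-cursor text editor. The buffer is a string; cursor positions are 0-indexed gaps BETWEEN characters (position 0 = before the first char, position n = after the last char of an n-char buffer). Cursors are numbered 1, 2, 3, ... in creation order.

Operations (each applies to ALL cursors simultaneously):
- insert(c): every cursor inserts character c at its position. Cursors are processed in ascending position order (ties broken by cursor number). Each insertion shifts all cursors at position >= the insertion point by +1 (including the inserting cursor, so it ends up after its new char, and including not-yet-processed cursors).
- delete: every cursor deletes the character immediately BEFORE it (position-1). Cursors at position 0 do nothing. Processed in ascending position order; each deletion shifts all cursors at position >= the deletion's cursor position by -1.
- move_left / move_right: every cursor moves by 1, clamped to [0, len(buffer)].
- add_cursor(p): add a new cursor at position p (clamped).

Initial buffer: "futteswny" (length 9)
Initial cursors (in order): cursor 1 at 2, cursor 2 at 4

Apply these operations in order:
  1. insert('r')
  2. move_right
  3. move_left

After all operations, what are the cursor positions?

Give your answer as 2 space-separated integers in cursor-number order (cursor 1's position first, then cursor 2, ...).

Answer: 3 6

Derivation:
After op 1 (insert('r')): buffer="furttreswny" (len 11), cursors c1@3 c2@6, authorship ..1..2.....
After op 2 (move_right): buffer="furttreswny" (len 11), cursors c1@4 c2@7, authorship ..1..2.....
After op 3 (move_left): buffer="furttreswny" (len 11), cursors c1@3 c2@6, authorship ..1..2.....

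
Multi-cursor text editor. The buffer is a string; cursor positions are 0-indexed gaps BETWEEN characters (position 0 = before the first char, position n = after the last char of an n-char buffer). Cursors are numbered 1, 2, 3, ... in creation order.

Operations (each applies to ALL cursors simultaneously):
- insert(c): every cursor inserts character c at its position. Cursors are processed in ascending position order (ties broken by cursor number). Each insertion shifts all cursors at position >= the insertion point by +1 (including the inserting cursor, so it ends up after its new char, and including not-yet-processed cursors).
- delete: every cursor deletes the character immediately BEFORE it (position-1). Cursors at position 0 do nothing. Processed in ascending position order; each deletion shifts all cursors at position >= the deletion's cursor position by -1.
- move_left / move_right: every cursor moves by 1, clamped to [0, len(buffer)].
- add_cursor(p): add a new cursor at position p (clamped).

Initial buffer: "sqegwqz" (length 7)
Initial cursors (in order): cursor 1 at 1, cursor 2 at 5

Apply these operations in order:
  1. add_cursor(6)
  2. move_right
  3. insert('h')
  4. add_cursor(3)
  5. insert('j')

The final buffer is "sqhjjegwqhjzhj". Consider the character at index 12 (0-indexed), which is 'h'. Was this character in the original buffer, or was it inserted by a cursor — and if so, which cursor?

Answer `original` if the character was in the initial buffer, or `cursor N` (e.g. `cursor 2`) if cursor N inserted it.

After op 1 (add_cursor(6)): buffer="sqegwqz" (len 7), cursors c1@1 c2@5 c3@6, authorship .......
After op 2 (move_right): buffer="sqegwqz" (len 7), cursors c1@2 c2@6 c3@7, authorship .......
After op 3 (insert('h')): buffer="sqhegwqhzh" (len 10), cursors c1@3 c2@8 c3@10, authorship ..1....2.3
After op 4 (add_cursor(3)): buffer="sqhegwqhzh" (len 10), cursors c1@3 c4@3 c2@8 c3@10, authorship ..1....2.3
After op 5 (insert('j')): buffer="sqhjjegwqhjzhj" (len 14), cursors c1@5 c4@5 c2@11 c3@14, authorship ..114....22.33
Authorship (.=original, N=cursor N): . . 1 1 4 . . . . 2 2 . 3 3
Index 12: author = 3

Answer: cursor 3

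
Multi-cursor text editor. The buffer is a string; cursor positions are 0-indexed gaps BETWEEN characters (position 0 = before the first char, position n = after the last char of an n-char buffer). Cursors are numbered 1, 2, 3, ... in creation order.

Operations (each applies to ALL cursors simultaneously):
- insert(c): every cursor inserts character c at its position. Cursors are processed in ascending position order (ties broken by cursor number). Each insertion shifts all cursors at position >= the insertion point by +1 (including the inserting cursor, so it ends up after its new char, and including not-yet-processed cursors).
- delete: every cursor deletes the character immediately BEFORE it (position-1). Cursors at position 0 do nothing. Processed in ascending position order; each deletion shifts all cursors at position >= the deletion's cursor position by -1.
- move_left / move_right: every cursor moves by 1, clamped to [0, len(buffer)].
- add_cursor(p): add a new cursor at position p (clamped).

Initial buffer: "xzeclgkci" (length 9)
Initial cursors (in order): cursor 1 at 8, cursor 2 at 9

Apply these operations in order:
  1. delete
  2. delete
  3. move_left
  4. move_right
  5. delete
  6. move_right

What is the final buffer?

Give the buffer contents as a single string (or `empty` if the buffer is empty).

Answer: xze

Derivation:
After op 1 (delete): buffer="xzeclgk" (len 7), cursors c1@7 c2@7, authorship .......
After op 2 (delete): buffer="xzecl" (len 5), cursors c1@5 c2@5, authorship .....
After op 3 (move_left): buffer="xzecl" (len 5), cursors c1@4 c2@4, authorship .....
After op 4 (move_right): buffer="xzecl" (len 5), cursors c1@5 c2@5, authorship .....
After op 5 (delete): buffer="xze" (len 3), cursors c1@3 c2@3, authorship ...
After op 6 (move_right): buffer="xze" (len 3), cursors c1@3 c2@3, authorship ...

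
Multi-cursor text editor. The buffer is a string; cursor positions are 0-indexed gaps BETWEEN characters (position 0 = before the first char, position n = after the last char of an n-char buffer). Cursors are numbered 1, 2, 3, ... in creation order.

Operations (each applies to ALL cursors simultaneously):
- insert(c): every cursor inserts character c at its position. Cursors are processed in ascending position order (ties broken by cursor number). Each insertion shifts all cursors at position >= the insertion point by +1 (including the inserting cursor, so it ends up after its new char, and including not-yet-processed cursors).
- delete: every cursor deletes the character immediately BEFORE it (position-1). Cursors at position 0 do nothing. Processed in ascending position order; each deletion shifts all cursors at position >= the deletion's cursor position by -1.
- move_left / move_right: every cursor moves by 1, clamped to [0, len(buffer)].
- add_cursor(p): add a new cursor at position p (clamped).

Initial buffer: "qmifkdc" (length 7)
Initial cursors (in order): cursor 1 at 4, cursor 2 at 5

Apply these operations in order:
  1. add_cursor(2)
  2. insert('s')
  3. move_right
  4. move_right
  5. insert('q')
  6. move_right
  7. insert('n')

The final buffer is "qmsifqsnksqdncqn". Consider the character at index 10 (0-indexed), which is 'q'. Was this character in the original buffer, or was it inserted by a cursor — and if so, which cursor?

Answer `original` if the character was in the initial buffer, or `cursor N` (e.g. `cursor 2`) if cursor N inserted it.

Answer: cursor 1

Derivation:
After op 1 (add_cursor(2)): buffer="qmifkdc" (len 7), cursors c3@2 c1@4 c2@5, authorship .......
After op 2 (insert('s')): buffer="qmsifsksdc" (len 10), cursors c3@3 c1@6 c2@8, authorship ..3..1.2..
After op 3 (move_right): buffer="qmsifsksdc" (len 10), cursors c3@4 c1@7 c2@9, authorship ..3..1.2..
After op 4 (move_right): buffer="qmsifsksdc" (len 10), cursors c3@5 c1@8 c2@10, authorship ..3..1.2..
After op 5 (insert('q')): buffer="qmsifqsksqdcq" (len 13), cursors c3@6 c1@10 c2@13, authorship ..3..31.21..2
After op 6 (move_right): buffer="qmsifqsksqdcq" (len 13), cursors c3@7 c1@11 c2@13, authorship ..3..31.21..2
After op 7 (insert('n')): buffer="qmsifqsnksqdncqn" (len 16), cursors c3@8 c1@13 c2@16, authorship ..3..313.21.1.22
Authorship (.=original, N=cursor N): . . 3 . . 3 1 3 . 2 1 . 1 . 2 2
Index 10: author = 1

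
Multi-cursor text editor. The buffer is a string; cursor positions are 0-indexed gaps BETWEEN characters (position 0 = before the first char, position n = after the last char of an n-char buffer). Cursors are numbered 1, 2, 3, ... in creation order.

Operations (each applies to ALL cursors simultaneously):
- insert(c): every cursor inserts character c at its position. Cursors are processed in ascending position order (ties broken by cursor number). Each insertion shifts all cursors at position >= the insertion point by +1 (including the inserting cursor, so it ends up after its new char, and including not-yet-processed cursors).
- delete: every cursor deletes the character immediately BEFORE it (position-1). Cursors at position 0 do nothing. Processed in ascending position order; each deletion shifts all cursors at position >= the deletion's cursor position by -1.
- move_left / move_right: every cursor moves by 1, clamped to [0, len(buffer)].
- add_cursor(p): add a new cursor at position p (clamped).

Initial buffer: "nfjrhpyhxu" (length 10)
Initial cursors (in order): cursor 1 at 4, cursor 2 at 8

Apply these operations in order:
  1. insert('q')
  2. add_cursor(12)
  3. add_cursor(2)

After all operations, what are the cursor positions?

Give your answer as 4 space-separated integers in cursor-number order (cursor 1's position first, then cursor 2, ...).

After op 1 (insert('q')): buffer="nfjrqhpyhqxu" (len 12), cursors c1@5 c2@10, authorship ....1....2..
After op 2 (add_cursor(12)): buffer="nfjrqhpyhqxu" (len 12), cursors c1@5 c2@10 c3@12, authorship ....1....2..
After op 3 (add_cursor(2)): buffer="nfjrqhpyhqxu" (len 12), cursors c4@2 c1@5 c2@10 c3@12, authorship ....1....2..

Answer: 5 10 12 2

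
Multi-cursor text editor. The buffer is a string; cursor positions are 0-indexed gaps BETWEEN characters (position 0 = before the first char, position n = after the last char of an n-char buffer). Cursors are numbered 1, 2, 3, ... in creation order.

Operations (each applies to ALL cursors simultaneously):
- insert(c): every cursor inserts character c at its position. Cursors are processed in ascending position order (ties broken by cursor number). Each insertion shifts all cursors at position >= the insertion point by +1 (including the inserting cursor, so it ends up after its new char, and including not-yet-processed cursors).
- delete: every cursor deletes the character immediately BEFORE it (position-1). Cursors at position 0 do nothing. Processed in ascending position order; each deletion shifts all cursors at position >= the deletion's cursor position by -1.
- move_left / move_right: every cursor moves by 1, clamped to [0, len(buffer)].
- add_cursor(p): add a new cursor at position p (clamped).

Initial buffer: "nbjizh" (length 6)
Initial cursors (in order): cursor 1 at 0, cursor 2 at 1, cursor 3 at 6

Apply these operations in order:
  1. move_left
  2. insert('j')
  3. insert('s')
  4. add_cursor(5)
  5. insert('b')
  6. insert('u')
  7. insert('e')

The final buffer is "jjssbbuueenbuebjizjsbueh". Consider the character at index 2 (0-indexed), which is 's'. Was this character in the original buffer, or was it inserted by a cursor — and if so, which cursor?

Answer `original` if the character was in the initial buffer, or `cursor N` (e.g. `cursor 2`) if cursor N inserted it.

Answer: cursor 1

Derivation:
After op 1 (move_left): buffer="nbjizh" (len 6), cursors c1@0 c2@0 c3@5, authorship ......
After op 2 (insert('j')): buffer="jjnbjizjh" (len 9), cursors c1@2 c2@2 c3@8, authorship 12.....3.
After op 3 (insert('s')): buffer="jjssnbjizjsh" (len 12), cursors c1@4 c2@4 c3@11, authorship 1212.....33.
After op 4 (add_cursor(5)): buffer="jjssnbjizjsh" (len 12), cursors c1@4 c2@4 c4@5 c3@11, authorship 1212.....33.
After op 5 (insert('b')): buffer="jjssbbnbbjizjsbh" (len 16), cursors c1@6 c2@6 c4@8 c3@15, authorship 121212.4....333.
After op 6 (insert('u')): buffer="jjssbbuunbubjizjsbuh" (len 20), cursors c1@8 c2@8 c4@11 c3@19, authorship 12121212.44....3333.
After op 7 (insert('e')): buffer="jjssbbuueenbuebjizjsbueh" (len 24), cursors c1@10 c2@10 c4@14 c3@23, authorship 1212121212.444....33333.
Authorship (.=original, N=cursor N): 1 2 1 2 1 2 1 2 1 2 . 4 4 4 . . . . 3 3 3 3 3 .
Index 2: author = 1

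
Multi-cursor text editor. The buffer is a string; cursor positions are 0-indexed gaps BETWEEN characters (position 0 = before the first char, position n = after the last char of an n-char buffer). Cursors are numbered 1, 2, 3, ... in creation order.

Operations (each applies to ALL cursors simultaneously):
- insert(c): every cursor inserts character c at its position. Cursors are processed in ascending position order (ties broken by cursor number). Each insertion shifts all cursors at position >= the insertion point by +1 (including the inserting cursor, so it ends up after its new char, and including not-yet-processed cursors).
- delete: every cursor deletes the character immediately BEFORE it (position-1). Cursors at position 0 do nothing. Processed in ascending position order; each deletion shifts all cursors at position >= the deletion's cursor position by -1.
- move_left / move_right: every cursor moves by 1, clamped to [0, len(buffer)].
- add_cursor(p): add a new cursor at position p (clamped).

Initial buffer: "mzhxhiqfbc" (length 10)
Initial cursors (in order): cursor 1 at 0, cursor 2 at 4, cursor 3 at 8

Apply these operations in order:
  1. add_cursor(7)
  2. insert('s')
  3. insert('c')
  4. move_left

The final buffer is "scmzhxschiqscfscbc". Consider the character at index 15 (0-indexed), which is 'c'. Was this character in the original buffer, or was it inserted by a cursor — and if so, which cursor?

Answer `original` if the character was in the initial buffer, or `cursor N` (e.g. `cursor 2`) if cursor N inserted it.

Answer: cursor 3

Derivation:
After op 1 (add_cursor(7)): buffer="mzhxhiqfbc" (len 10), cursors c1@0 c2@4 c4@7 c3@8, authorship ..........
After op 2 (insert('s')): buffer="smzhxshiqsfsbc" (len 14), cursors c1@1 c2@6 c4@10 c3@12, authorship 1....2...4.3..
After op 3 (insert('c')): buffer="scmzhxschiqscfscbc" (len 18), cursors c1@2 c2@8 c4@13 c3@16, authorship 11....22...44.33..
After op 4 (move_left): buffer="scmzhxschiqscfscbc" (len 18), cursors c1@1 c2@7 c4@12 c3@15, authorship 11....22...44.33..
Authorship (.=original, N=cursor N): 1 1 . . . . 2 2 . . . 4 4 . 3 3 . .
Index 15: author = 3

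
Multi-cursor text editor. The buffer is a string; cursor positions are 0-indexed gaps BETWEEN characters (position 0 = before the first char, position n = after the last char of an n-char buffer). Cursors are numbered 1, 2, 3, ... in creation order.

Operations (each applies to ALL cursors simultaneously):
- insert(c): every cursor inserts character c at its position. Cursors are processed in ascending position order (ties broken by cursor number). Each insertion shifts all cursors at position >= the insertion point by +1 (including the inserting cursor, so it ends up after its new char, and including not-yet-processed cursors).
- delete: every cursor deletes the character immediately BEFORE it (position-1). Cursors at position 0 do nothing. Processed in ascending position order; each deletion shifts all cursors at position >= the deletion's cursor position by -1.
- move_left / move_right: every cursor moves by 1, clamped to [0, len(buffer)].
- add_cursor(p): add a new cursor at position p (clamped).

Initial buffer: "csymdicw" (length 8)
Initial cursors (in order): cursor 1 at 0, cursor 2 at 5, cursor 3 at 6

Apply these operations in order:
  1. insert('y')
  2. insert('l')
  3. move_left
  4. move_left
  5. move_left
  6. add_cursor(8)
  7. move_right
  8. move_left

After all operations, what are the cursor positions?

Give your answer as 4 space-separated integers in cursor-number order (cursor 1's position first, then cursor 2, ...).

Answer: 0 6 9 8

Derivation:
After op 1 (insert('y')): buffer="ycsymdyiycw" (len 11), cursors c1@1 c2@7 c3@9, authorship 1.....2.3..
After op 2 (insert('l')): buffer="ylcsymdyliylcw" (len 14), cursors c1@2 c2@9 c3@12, authorship 11.....22.33..
After op 3 (move_left): buffer="ylcsymdyliylcw" (len 14), cursors c1@1 c2@8 c3@11, authorship 11.....22.33..
After op 4 (move_left): buffer="ylcsymdyliylcw" (len 14), cursors c1@0 c2@7 c3@10, authorship 11.....22.33..
After op 5 (move_left): buffer="ylcsymdyliylcw" (len 14), cursors c1@0 c2@6 c3@9, authorship 11.....22.33..
After op 6 (add_cursor(8)): buffer="ylcsymdyliylcw" (len 14), cursors c1@0 c2@6 c4@8 c3@9, authorship 11.....22.33..
After op 7 (move_right): buffer="ylcsymdyliylcw" (len 14), cursors c1@1 c2@7 c4@9 c3@10, authorship 11.....22.33..
After op 8 (move_left): buffer="ylcsymdyliylcw" (len 14), cursors c1@0 c2@6 c4@8 c3@9, authorship 11.....22.33..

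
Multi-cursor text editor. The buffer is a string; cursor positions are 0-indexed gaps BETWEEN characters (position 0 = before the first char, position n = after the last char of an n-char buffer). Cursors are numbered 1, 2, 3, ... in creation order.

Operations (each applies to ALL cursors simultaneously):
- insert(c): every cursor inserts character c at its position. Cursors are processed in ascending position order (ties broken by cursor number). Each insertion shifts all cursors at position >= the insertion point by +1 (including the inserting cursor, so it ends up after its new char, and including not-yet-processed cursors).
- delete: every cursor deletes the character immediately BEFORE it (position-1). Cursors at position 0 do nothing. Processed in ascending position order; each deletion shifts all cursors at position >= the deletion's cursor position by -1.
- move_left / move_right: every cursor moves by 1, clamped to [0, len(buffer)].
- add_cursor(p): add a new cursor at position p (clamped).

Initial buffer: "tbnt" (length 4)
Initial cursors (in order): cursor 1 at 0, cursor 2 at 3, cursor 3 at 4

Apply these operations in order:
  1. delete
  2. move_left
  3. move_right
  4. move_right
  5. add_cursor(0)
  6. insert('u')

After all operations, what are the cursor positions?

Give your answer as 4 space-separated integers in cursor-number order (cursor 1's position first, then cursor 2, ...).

Answer: 6 6 6 1

Derivation:
After op 1 (delete): buffer="tb" (len 2), cursors c1@0 c2@2 c3@2, authorship ..
After op 2 (move_left): buffer="tb" (len 2), cursors c1@0 c2@1 c3@1, authorship ..
After op 3 (move_right): buffer="tb" (len 2), cursors c1@1 c2@2 c3@2, authorship ..
After op 4 (move_right): buffer="tb" (len 2), cursors c1@2 c2@2 c3@2, authorship ..
After op 5 (add_cursor(0)): buffer="tb" (len 2), cursors c4@0 c1@2 c2@2 c3@2, authorship ..
After op 6 (insert('u')): buffer="utbuuu" (len 6), cursors c4@1 c1@6 c2@6 c3@6, authorship 4..123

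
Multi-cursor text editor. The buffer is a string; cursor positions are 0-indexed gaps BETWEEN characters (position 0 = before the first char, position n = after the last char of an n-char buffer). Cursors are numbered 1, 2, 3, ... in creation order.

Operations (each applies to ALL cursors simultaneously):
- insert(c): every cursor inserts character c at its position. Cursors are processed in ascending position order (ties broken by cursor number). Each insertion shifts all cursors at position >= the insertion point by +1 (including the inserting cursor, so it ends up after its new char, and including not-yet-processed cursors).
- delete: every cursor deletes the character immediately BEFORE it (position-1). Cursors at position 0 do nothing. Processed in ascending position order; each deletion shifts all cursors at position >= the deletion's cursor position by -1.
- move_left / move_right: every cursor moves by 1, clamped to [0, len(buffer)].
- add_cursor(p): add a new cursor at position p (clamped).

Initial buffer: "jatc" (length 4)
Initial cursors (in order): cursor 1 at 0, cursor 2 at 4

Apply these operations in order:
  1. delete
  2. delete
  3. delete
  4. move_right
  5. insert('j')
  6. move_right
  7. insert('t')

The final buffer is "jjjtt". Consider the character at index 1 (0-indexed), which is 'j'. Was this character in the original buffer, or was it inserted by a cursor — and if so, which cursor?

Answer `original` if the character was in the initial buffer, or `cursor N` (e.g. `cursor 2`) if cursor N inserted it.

Answer: cursor 1

Derivation:
After op 1 (delete): buffer="jat" (len 3), cursors c1@0 c2@3, authorship ...
After op 2 (delete): buffer="ja" (len 2), cursors c1@0 c2@2, authorship ..
After op 3 (delete): buffer="j" (len 1), cursors c1@0 c2@1, authorship .
After op 4 (move_right): buffer="j" (len 1), cursors c1@1 c2@1, authorship .
After op 5 (insert('j')): buffer="jjj" (len 3), cursors c1@3 c2@3, authorship .12
After op 6 (move_right): buffer="jjj" (len 3), cursors c1@3 c2@3, authorship .12
After op 7 (insert('t')): buffer="jjjtt" (len 5), cursors c1@5 c2@5, authorship .1212
Authorship (.=original, N=cursor N): . 1 2 1 2
Index 1: author = 1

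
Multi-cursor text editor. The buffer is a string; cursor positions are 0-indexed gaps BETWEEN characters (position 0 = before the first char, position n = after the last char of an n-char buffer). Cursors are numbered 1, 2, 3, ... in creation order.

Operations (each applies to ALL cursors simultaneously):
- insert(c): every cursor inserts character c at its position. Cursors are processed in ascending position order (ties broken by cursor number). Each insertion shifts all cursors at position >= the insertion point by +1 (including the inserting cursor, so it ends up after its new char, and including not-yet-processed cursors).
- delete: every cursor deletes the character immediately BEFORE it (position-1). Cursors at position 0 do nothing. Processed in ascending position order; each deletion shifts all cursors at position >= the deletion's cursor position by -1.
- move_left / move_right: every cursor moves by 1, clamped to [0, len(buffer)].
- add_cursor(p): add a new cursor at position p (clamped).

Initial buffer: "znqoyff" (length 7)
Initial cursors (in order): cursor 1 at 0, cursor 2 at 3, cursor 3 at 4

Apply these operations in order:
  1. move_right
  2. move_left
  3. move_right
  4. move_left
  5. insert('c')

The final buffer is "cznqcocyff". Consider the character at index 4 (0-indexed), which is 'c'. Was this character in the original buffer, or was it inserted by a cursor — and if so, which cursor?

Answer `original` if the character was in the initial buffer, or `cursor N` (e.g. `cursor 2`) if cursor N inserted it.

After op 1 (move_right): buffer="znqoyff" (len 7), cursors c1@1 c2@4 c3@5, authorship .......
After op 2 (move_left): buffer="znqoyff" (len 7), cursors c1@0 c2@3 c3@4, authorship .......
After op 3 (move_right): buffer="znqoyff" (len 7), cursors c1@1 c2@4 c3@5, authorship .......
After op 4 (move_left): buffer="znqoyff" (len 7), cursors c1@0 c2@3 c3@4, authorship .......
After op 5 (insert('c')): buffer="cznqcocyff" (len 10), cursors c1@1 c2@5 c3@7, authorship 1...2.3...
Authorship (.=original, N=cursor N): 1 . . . 2 . 3 . . .
Index 4: author = 2

Answer: cursor 2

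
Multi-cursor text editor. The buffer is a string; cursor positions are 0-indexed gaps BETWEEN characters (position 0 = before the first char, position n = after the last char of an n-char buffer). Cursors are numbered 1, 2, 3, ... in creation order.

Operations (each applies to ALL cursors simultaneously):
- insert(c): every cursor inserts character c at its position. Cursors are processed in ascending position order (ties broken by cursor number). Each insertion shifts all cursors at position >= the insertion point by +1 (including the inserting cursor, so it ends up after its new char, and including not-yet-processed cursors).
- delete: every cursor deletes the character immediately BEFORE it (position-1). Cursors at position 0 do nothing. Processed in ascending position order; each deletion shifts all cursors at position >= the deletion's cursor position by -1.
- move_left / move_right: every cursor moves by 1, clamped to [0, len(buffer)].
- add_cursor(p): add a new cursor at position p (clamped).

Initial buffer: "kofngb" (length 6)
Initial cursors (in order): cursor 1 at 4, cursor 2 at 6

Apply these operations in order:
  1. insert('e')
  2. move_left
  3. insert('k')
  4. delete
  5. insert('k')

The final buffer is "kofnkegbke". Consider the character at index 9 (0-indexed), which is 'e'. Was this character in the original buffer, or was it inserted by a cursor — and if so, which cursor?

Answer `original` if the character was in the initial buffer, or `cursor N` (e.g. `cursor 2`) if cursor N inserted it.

Answer: cursor 2

Derivation:
After op 1 (insert('e')): buffer="kofnegbe" (len 8), cursors c1@5 c2@8, authorship ....1..2
After op 2 (move_left): buffer="kofnegbe" (len 8), cursors c1@4 c2@7, authorship ....1..2
After op 3 (insert('k')): buffer="kofnkegbke" (len 10), cursors c1@5 c2@9, authorship ....11..22
After op 4 (delete): buffer="kofnegbe" (len 8), cursors c1@4 c2@7, authorship ....1..2
After op 5 (insert('k')): buffer="kofnkegbke" (len 10), cursors c1@5 c2@9, authorship ....11..22
Authorship (.=original, N=cursor N): . . . . 1 1 . . 2 2
Index 9: author = 2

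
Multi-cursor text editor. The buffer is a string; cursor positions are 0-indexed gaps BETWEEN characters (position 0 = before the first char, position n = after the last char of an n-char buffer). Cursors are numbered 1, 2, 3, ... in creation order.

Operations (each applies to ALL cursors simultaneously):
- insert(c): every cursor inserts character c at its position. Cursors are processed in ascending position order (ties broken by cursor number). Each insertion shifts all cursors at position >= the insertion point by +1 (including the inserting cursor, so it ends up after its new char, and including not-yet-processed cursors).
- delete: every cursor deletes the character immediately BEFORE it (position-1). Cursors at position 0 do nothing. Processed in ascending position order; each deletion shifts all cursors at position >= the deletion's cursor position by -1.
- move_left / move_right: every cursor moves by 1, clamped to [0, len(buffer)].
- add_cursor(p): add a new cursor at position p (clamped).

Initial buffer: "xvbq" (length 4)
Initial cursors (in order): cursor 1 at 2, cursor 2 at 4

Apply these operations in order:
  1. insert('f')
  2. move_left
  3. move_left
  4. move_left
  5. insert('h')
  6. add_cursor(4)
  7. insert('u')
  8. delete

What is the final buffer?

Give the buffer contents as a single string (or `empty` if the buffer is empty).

After op 1 (insert('f')): buffer="xvfbqf" (len 6), cursors c1@3 c2@6, authorship ..1..2
After op 2 (move_left): buffer="xvfbqf" (len 6), cursors c1@2 c2@5, authorship ..1..2
After op 3 (move_left): buffer="xvfbqf" (len 6), cursors c1@1 c2@4, authorship ..1..2
After op 4 (move_left): buffer="xvfbqf" (len 6), cursors c1@0 c2@3, authorship ..1..2
After op 5 (insert('h')): buffer="hxvfhbqf" (len 8), cursors c1@1 c2@5, authorship 1..12..2
After op 6 (add_cursor(4)): buffer="hxvfhbqf" (len 8), cursors c1@1 c3@4 c2@5, authorship 1..12..2
After op 7 (insert('u')): buffer="huxvfuhubqf" (len 11), cursors c1@2 c3@6 c2@8, authorship 11..1322..2
After op 8 (delete): buffer="hxvfhbqf" (len 8), cursors c1@1 c3@4 c2@5, authorship 1..12..2

Answer: hxvfhbqf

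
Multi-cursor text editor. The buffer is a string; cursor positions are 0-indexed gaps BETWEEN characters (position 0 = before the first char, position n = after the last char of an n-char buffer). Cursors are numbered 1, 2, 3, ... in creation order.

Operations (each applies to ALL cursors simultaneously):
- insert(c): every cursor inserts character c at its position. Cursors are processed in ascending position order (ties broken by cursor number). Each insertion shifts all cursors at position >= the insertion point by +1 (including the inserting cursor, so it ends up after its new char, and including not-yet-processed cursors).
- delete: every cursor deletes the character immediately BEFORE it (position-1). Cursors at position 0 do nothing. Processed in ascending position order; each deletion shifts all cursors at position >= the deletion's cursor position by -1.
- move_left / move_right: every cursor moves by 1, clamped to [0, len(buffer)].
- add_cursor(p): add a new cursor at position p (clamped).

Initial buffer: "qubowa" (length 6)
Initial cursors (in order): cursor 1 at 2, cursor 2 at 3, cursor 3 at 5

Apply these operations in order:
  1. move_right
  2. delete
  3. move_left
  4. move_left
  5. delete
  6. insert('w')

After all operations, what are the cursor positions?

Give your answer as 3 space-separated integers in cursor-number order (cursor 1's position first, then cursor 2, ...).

After op 1 (move_right): buffer="qubowa" (len 6), cursors c1@3 c2@4 c3@6, authorship ......
After op 2 (delete): buffer="quw" (len 3), cursors c1@2 c2@2 c3@3, authorship ...
After op 3 (move_left): buffer="quw" (len 3), cursors c1@1 c2@1 c3@2, authorship ...
After op 4 (move_left): buffer="quw" (len 3), cursors c1@0 c2@0 c3@1, authorship ...
After op 5 (delete): buffer="uw" (len 2), cursors c1@0 c2@0 c3@0, authorship ..
After op 6 (insert('w')): buffer="wwwuw" (len 5), cursors c1@3 c2@3 c3@3, authorship 123..

Answer: 3 3 3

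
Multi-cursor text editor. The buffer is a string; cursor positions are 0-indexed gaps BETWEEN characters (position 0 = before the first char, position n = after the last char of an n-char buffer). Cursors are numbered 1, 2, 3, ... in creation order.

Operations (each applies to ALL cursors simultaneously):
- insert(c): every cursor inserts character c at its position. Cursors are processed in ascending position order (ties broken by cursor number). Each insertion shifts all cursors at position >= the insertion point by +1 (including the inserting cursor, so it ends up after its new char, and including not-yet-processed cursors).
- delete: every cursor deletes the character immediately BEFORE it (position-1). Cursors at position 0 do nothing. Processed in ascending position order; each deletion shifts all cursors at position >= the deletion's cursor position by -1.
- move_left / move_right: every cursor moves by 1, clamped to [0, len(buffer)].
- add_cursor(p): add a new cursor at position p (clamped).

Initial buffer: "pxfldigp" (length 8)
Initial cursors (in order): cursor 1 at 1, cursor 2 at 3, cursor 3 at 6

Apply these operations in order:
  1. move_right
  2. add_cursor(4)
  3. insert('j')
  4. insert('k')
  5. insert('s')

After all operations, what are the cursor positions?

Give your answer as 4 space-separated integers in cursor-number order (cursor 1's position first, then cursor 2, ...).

Answer: 5 13 19 13

Derivation:
After op 1 (move_right): buffer="pxfldigp" (len 8), cursors c1@2 c2@4 c3@7, authorship ........
After op 2 (add_cursor(4)): buffer="pxfldigp" (len 8), cursors c1@2 c2@4 c4@4 c3@7, authorship ........
After op 3 (insert('j')): buffer="pxjfljjdigjp" (len 12), cursors c1@3 c2@7 c4@7 c3@11, authorship ..1..24...3.
After op 4 (insert('k')): buffer="pxjkfljjkkdigjkp" (len 16), cursors c1@4 c2@10 c4@10 c3@15, authorship ..11..2424...33.
After op 5 (insert('s')): buffer="pxjksfljjkkssdigjksp" (len 20), cursors c1@5 c2@13 c4@13 c3@19, authorship ..111..242424...333.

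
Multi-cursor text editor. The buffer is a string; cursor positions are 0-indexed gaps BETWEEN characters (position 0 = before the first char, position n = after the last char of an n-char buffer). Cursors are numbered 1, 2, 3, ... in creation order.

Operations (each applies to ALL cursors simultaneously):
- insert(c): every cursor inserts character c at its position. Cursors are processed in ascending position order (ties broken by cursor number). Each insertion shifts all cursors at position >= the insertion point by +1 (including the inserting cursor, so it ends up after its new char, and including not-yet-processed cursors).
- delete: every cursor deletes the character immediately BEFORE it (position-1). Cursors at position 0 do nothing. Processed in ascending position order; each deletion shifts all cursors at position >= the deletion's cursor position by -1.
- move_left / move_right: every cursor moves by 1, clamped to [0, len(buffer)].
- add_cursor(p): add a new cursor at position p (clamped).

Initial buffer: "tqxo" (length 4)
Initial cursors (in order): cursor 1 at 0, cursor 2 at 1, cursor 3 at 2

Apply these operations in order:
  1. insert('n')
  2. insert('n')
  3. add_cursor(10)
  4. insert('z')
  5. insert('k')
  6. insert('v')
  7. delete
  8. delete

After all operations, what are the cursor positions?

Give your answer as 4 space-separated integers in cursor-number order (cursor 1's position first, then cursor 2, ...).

Answer: 3 7 11 14

Derivation:
After op 1 (insert('n')): buffer="ntnqnxo" (len 7), cursors c1@1 c2@3 c3@5, authorship 1.2.3..
After op 2 (insert('n')): buffer="nntnnqnnxo" (len 10), cursors c1@2 c2@5 c3@8, authorship 11.22.33..
After op 3 (add_cursor(10)): buffer="nntnnqnnxo" (len 10), cursors c1@2 c2@5 c3@8 c4@10, authorship 11.22.33..
After op 4 (insert('z')): buffer="nnztnnzqnnzxoz" (len 14), cursors c1@3 c2@7 c3@11 c4@14, authorship 111.222.333..4
After op 5 (insert('k')): buffer="nnzktnnzkqnnzkxozk" (len 18), cursors c1@4 c2@9 c3@14 c4@18, authorship 1111.2222.3333..44
After op 6 (insert('v')): buffer="nnzkvtnnzkvqnnzkvxozkv" (len 22), cursors c1@5 c2@11 c3@17 c4@22, authorship 11111.22222.33333..444
After op 7 (delete): buffer="nnzktnnzkqnnzkxozk" (len 18), cursors c1@4 c2@9 c3@14 c4@18, authorship 1111.2222.3333..44
After op 8 (delete): buffer="nnztnnzqnnzxoz" (len 14), cursors c1@3 c2@7 c3@11 c4@14, authorship 111.222.333..4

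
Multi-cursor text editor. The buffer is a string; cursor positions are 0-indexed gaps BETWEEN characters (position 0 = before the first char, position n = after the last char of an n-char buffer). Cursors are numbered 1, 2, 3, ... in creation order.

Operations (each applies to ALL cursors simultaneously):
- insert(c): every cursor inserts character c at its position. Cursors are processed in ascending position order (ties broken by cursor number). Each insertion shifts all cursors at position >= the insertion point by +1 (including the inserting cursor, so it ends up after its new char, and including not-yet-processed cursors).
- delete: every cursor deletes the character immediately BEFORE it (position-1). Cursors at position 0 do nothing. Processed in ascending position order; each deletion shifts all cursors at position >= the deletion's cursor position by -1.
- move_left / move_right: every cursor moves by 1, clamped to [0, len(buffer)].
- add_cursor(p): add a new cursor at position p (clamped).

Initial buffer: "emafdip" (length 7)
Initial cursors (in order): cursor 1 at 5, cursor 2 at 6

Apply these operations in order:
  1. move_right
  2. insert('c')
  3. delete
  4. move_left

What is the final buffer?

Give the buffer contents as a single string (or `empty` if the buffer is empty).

After op 1 (move_right): buffer="emafdip" (len 7), cursors c1@6 c2@7, authorship .......
After op 2 (insert('c')): buffer="emafdicpc" (len 9), cursors c1@7 c2@9, authorship ......1.2
After op 3 (delete): buffer="emafdip" (len 7), cursors c1@6 c2@7, authorship .......
After op 4 (move_left): buffer="emafdip" (len 7), cursors c1@5 c2@6, authorship .......

Answer: emafdip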